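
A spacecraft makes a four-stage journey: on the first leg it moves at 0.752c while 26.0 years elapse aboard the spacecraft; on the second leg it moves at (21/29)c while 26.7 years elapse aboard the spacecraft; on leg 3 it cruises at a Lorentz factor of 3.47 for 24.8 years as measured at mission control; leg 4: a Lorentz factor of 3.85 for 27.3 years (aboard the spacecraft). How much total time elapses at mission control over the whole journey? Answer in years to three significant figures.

Leg 1: γ = 1/√(1 − 0.752²) = 1/√0.4345 = 1.517; Δt_1 = 1.517 × 26.0 = 39.44 years.
Leg 2: γ = 1/√(1 − (21/29)²) = 29/20 = 1.450; Δt_2 = 1.450 × 26.7 = 38.72 years.
Leg 3: 24.8 years is already measured at mission control.
Leg 4: γ = 3.85; Δt_4 = 3.850 × 27.3 = 105.1 years.
Total: 39.44 + 38.72 + 24.80 + 105.1 years.

Δt = 208 years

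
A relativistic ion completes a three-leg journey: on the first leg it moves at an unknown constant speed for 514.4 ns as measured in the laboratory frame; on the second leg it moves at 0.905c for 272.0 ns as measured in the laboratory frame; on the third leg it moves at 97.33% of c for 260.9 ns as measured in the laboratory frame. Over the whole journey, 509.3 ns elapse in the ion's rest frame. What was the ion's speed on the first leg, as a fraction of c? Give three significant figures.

Leg 1: speed unknown; τ_1 = 514.4/γ_1.
Leg 2: γ = 1/√(1 − 0.905²) = 1/√0.1810 = 2.351; τ_2 = 272.0/2.351 = 115.7 ns.
Leg 3: β = 0.9733; γ = 1/√(1 − 0.9733²) = 1/√0.05269 = 4.357; τ_3 = 260.9/4.357 = 59.89 ns.
Total proper time: τ_1 + 115.7 + 59.89 = 509.3, so τ_1 = 509.3 − 175.6 = 333.7 ns.
γ_1 = 514.4/333.7 = 1.541; β = √(1 − 1/γ²) = √0.5792.

β = 0.761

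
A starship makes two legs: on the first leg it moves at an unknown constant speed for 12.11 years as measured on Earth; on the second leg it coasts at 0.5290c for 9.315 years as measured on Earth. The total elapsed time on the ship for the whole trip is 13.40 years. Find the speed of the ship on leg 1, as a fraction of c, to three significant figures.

β = 0.891

Leg 1: speed unknown; τ_1 = 12.11/γ_1.
Leg 2: γ = 1/√(1 − 0.5290²) = 1/√0.7202 = 1.178; τ_2 = 9.315/1.178 = 7.905 years.
Total proper time: τ_1 + 7.905 = 13.40, so τ_1 = 13.40 − 7.905 = 5.495 years.
γ_1 = 12.11/5.495 = 2.204; β = √(1 − 1/γ²) = √0.7941.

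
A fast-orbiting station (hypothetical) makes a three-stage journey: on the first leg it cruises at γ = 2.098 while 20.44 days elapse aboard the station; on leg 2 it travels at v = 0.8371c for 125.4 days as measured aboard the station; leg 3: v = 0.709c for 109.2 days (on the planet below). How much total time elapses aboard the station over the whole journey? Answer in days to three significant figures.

τ = 223 days

Leg 1: 20.44 days is already measured aboard the station.
Leg 2: 125.4 days is already measured aboard the station.
Leg 3: γ = 1/√(1 − 0.709²) = 1/√0.4973 = 1.418; τ_3 = 109.2/1.418 = 77.01 days.
Total: 20.44 + 125.4 + 77.01 days.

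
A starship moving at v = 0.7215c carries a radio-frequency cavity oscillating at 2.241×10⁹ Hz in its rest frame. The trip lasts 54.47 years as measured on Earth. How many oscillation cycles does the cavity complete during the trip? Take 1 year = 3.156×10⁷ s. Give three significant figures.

γ = 1/√(1 − 0.7215²) = 1/√0.4794 = 1.444
The oscillator's own cycle count is N = f × τ where τ is the proper time on the ship. τ = Δt/γ = 54.47/1.444 = 37.72 years = 1.190×10⁹ s.
N = 2.241×10⁹ × 1.190×10⁹ = 2.667×10¹⁸.

N = 2.67×10¹⁸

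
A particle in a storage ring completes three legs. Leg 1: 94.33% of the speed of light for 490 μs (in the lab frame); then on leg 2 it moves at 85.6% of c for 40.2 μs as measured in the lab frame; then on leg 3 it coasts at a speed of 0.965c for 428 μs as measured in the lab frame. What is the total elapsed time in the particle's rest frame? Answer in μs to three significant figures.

τ = 296 μs

Leg 1: β = 0.9433; γ = 1/√(1 − 0.9433²) = 1/√0.1102 = 3.013; τ_1 = 490/3.013 = 162.7 μs.
Leg 2: β = 0.856; γ = 1/√(1 − 0.856²) = 1/√0.2673 = 1.934; τ_2 = 40.2/1.934 = 20.78 μs.
Leg 3: γ = 1/√(1 − 0.965²) = 1/√0.06878 = 3.813; τ_3 = 428/3.813 = 112.2 μs.
Total: 162.7 + 20.78 + 112.2 μs.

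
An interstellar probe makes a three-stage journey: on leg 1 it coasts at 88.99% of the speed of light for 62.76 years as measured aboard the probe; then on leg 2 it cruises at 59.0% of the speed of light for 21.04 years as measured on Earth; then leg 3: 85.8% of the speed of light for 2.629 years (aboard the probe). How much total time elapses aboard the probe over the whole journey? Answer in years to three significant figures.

τ = 82.4 years

Leg 1: 62.76 years is already measured aboard the probe.
Leg 2: β = 0.590; γ = 1/√(1 − 0.590²) = 1/√0.6519 = 1.239; τ_2 = 21.04/1.239 = 16.99 years.
Leg 3: 2.629 years is already measured aboard the probe.
Total: 62.76 + 16.99 + 2.629 years.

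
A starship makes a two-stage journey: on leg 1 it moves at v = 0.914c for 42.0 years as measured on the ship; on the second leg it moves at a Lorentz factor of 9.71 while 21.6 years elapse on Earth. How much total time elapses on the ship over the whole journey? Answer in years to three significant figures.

τ = 44.2 years

Leg 1: 42.0 years is already measured on the ship.
Leg 2: γ = 9.71; τ_2 = 21.6/9.710 = 2.225 years.
Total: 42.00 + 2.225 years.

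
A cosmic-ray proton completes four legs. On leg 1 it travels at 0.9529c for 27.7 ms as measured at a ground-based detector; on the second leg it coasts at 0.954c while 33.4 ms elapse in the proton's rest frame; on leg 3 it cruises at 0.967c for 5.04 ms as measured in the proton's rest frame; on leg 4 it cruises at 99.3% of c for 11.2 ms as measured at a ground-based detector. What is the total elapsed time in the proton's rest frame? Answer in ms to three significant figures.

τ = 48.2 ms

Leg 1: γ = 1/√(1 − 0.9529²) = 1/√0.09198 = 3.297; τ_1 = 27.7/3.297 = 8.401 ms.
Leg 2: 33.4 ms is already measured in the proton's rest frame.
Leg 3: 5.04 ms is already measured in the proton's rest frame.
Leg 4: β = 0.993; γ = 1/√(1 − 0.993²) = 1/√0.01395 = 8.466; τ_4 = 11.2/8.466 = 1.323 ms.
Total: 8.401 + 33.40 + 5.040 + 1.323 ms.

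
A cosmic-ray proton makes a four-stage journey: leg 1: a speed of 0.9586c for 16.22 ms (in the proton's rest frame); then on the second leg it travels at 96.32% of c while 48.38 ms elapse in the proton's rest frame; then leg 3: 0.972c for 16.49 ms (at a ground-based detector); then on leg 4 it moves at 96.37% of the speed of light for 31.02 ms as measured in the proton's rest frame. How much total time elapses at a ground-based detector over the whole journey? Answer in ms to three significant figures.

Δt = 370 ms

Leg 1: γ = 1/√(1 − 0.9586²) = 1/√0.08109 = 3.512; Δt_1 = 3.512 × 16.22 = 56.96 ms.
Leg 2: β = 0.9632; γ = 1/√(1 − 0.9632²) = 1/√0.07225 = 3.720; Δt_2 = 3.720 × 48.38 = 180.0 ms.
Leg 3: 16.49 ms is already measured at a ground-based detector.
Leg 4: β = 0.9637; γ = 1/√(1 − 0.9637²) = 1/√0.07128 = 3.745; Δt_4 = 3.745 × 31.02 = 116.2 ms.
Total: 56.96 + 180.0 + 16.49 + 116.2 ms.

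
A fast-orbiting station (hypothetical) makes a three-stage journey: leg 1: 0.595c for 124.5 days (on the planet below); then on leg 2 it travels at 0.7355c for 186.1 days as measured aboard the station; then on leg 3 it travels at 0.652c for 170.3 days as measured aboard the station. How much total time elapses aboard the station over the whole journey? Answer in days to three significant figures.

τ = 456 days

Leg 1: γ = 1/√(1 − 0.595²) = 1/√0.6460 = 1.244; τ_1 = 124.5/1.244 = 100.1 days.
Leg 2: 186.1 days is already measured aboard the station.
Leg 3: 170.3 days is already measured aboard the station.
Total: 100.1 + 186.1 + 170.3 days.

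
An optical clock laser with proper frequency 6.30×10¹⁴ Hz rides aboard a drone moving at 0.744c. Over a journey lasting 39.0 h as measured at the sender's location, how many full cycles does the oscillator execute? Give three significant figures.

N = 5.91×10¹⁹

γ = 1/√(1 − 0.744²) = 1/√0.4465 = 1.497
The oscillator's own cycle count is N = f × τ where τ is the proper time aboard the drone. τ = Δt/γ = 39.0/1.497 = 26.06 h = 9.381×10⁴ s.
N = 6.30×10¹⁴ × 9.381×10⁴ = 5.910×10¹⁹.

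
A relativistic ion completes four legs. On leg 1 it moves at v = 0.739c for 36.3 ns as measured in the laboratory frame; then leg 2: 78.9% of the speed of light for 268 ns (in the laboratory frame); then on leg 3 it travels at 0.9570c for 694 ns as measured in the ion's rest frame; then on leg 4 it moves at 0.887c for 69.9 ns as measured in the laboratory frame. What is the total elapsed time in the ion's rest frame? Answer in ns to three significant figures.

τ = 915 ns

Leg 1: γ = 1/√(1 − 0.739²) = 1/√0.4539 = 1.484; τ_1 = 36.3/1.484 = 24.46 ns.
Leg 2: β = 0.789; γ = 1/√(1 − 0.789²) = 1/√0.3775 = 1.628; τ_2 = 268/1.628 = 164.7 ns.
Leg 3: 694 ns is already measured in the ion's rest frame.
Leg 4: γ = 1/√(1 − 0.887²) = 1/√0.2132 = 2.166; τ_4 = 69.9/2.166 = 32.28 ns.
Total: 24.46 + 164.7 + 694.0 + 32.28 ns.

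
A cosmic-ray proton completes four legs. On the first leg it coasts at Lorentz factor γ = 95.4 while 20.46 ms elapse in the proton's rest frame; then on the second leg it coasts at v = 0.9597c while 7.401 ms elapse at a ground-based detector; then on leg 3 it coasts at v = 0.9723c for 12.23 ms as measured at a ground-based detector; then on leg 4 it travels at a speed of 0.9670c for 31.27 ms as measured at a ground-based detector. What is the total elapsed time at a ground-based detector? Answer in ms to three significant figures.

Leg 1: γ = 95.4; Δt_1 = 95.40 × 20.46 = 1952 ms.
Leg 2: 7.401 ms is already measured at a ground-based detector.
Leg 3: 12.23 ms is already measured at a ground-based detector.
Leg 4: 31.27 ms is already measured at a ground-based detector.
Total: 1952 + 7.401 + 12.23 + 31.27 ms.

Δt = 2000 ms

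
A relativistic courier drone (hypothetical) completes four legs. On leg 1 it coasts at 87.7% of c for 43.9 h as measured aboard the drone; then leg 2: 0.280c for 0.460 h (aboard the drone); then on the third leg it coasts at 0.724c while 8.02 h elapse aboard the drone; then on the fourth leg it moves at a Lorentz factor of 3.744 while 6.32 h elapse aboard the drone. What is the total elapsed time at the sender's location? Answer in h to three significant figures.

Δt = 127 h

Leg 1: β = 0.877; γ = 1/√(1 − 0.877²) = 1/√0.2309 = 2.081; Δt_1 = 2.081 × 43.9 = 91.36 h.
Leg 2: γ = 1/√(1 − 0.280²) = 25/24 ≈ 1.042; Δt_2 = 1.042 × 0.460 = 0.4792 h.
Leg 3: γ = 1/√(1 − 0.724²) = 1/√0.4758 = 1.450; Δt_3 = 1.450 × 8.02 = 11.63 h.
Leg 4: γ = 3.744; Δt_4 = 3.744 × 6.32 = 23.66 h.
Total: 91.36 + 0.4792 + 11.63 + 23.66 h.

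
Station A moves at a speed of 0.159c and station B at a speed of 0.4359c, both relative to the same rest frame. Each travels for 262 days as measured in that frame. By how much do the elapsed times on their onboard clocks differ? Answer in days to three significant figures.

|τ_A − τ_B| = 22.9 days

A: γ = 1/√(1 − 0.159²) = 1/√0.9747 = 1.013; τ_A = 262/1.013 = 258.7 days.
B: γ = 1/√(1 − 0.4359²) = 1/√0.8100 = 1.111; τ_B = 262/1.111 = 235.8 days.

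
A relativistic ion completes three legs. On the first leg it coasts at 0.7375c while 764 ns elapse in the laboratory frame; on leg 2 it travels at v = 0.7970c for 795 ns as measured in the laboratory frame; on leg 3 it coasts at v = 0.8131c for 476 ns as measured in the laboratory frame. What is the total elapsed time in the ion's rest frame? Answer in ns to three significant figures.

τ = 1270 ns

Leg 1: γ = 1/√(1 − 0.7375²) = 1/√0.4561 = 1.481; τ_1 = 764/1.481 = 516.0 ns.
Leg 2: γ = 1/√(1 − 0.7970²) = 1/√0.3648 = 1.656; τ_2 = 795/1.656 = 480.2 ns.
Leg 3: γ = 1/√(1 − 0.8131²) = 1/√0.3389 = 1.718; τ_3 = 476/1.718 = 277.1 ns.
Total: 516.0 + 480.2 + 277.1 ns.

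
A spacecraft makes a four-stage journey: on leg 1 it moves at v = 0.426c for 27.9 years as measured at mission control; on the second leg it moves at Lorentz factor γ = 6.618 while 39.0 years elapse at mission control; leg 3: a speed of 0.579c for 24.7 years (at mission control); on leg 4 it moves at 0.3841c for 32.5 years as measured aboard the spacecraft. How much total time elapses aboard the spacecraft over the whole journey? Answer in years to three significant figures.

τ = 83.8 years

Leg 1: γ = 1/√(1 − 0.426²) = 1/√0.8185 = 1.105; τ_1 = 27.9/1.105 = 25.24 years.
Leg 2: γ = 6.618; τ_2 = 39.0/6.618 = 5.893 years.
Leg 3: γ = 1/√(1 − 0.579²) = 1/√0.6648 = 1.227; τ_3 = 24.7/1.227 = 20.14 years.
Leg 4: 32.5 years is already measured aboard the spacecraft.
Total: 25.24 + 5.893 + 20.14 + 32.50 years.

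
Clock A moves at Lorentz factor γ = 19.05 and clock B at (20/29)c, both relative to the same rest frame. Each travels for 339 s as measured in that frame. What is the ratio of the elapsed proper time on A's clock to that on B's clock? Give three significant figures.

τ_A/τ_B = 0.0725

A: γ = 19.05. B: γ = 1/√(1 − (20/29)²) = 29/21 ≈ 1.381.
τ_A/τ_B = γ_B/γ_A = 1.381/19.05 = 0.07249, so τ_A/τ_B = 0.07249.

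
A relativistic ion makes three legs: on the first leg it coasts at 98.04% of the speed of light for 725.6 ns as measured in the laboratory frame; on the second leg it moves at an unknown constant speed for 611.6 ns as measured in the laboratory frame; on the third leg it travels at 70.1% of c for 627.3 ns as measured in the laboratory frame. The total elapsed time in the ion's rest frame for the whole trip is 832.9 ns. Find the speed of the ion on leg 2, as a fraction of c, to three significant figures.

β = 0.918

Leg 1: β = 0.9804; γ = 1/√(1 − 0.9804²) = 1/√0.03882 = 5.076; τ_1 = 725.6/5.076 = 143.0 ns.
Leg 2: speed unknown; τ_2 = 611.6/γ_2.
Leg 3: β = 0.701; γ = 1/√(1 − 0.701²) = 1/√0.5086 = 1.402; τ_3 = 627.3/1.402 = 447.4 ns.
Total proper time: 143.0 + τ_2 + 447.4 = 832.9, so τ_2 = 832.9 − 590.3 = 242.6 ns.
γ_2 = 611.6/242.6 = 2.521; β = √(1 − 1/γ²) = √0.8427.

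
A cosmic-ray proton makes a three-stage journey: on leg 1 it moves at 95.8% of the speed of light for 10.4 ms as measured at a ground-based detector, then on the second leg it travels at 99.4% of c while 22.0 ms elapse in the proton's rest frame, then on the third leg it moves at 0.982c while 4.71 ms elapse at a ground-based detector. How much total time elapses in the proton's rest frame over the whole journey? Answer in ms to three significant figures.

τ = 25.9 ms

Leg 1: β = 0.958; γ = 1/√(1 − 0.958²) = 1/√0.08224 = 3.487; τ_1 = 10.4/3.487 = 2.982 ms.
Leg 2: 22.0 ms is already measured in the proton's rest frame.
Leg 3: γ = 1/√(1 − 0.982²) = 1/√0.03568 = 5.294; τ_3 = 4.71/5.294 = 0.8896 ms.
Total: 2.982 + 22.00 + 0.8896 ms.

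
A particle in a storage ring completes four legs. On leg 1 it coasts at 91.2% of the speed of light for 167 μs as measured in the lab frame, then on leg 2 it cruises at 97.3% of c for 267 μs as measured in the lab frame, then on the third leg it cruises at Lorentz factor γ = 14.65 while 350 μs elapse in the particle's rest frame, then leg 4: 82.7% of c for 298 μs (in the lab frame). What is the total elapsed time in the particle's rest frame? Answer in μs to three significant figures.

Leg 1: β = 0.912; γ = 1/√(1 − 0.912²) = 1/√0.1683 = 2.438; τ_1 = 167/2.438 = 68.50 μs.
Leg 2: β = 0.973; γ = 1/√(1 − 0.973²) = 1/√0.05327 = 4.333; τ_2 = 267/4.333 = 61.62 μs.
Leg 3: 350 μs is already measured in the particle's rest frame.
Leg 4: β = 0.827; γ = 1/√(1 − 0.827²) = 1/√0.3161 = 1.779; τ_4 = 298/1.779 = 167.5 μs.
Total: 68.50 + 61.62 + 350.0 + 167.5 μs.

τ = 648 μs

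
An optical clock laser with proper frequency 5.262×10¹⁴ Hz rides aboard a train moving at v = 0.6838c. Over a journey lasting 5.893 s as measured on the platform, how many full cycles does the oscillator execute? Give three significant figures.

γ = 1/√(1 − 0.6838²) = 1/√0.5324 = 1.370
The oscillator's own cycle count is N = f × τ where τ is the proper time on the train. τ = Δt/γ = 5.893/1.370 = 4.300 s = 4.300×10⁰ s.
N = 5.262×10¹⁴ × 4.300×10⁰ = 2.263×10¹⁵.

N = 2.26×10¹⁵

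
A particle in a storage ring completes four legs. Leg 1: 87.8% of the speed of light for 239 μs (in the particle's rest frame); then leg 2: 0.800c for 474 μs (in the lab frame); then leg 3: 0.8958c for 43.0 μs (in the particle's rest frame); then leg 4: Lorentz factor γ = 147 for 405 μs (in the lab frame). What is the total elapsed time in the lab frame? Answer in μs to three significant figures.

Δt = 1480 μs

Leg 1: β = 0.878; γ = 1/√(1 − 0.878²) = 1/√0.2291 = 2.089; Δt_1 = 2.089 × 239 = 499.3 μs.
Leg 2: 474 μs is already measured in the lab frame.
Leg 3: γ = 1/√(1 − 0.8958²) = 1/√0.1975 = 2.250; Δt_3 = 2.250 × 43.0 = 96.75 μs.
Leg 4: 405 μs is already measured in the lab frame.
Total: 499.3 + 474.0 + 96.75 + 405.0 μs.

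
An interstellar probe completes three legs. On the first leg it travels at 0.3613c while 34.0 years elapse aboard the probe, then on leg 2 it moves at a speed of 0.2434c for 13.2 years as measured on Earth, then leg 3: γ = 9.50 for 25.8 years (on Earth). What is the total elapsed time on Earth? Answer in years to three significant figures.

Δt = 75.5 years

Leg 1: γ = 1/√(1 − 0.3613²) = 1/√0.8695 = 1.072; Δt_1 = 1.072 × 34.0 = 36.46 years.
Leg 2: 13.2 years is already measured on Earth.
Leg 3: 25.8 years is already measured on Earth.
Total: 36.46 + 13.20 + 25.80 years.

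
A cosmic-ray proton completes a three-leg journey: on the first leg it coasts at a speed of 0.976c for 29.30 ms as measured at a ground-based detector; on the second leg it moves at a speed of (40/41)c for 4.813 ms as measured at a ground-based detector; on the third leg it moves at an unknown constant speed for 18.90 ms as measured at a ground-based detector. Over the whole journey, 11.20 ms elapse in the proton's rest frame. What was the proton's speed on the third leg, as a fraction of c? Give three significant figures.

Leg 1: γ = 1/√(1 − 0.976²) = 1/√0.04742 = 4.592; τ_1 = 29.30/4.592 = 6.381 ms.
Leg 2: γ = 1/√(1 − (40/41)²) = 41/9 ≈ 4.556; τ_2 = 4.813/4.556 = 1.057 ms.
Leg 3: speed unknown; τ_3 = 18.90/γ_3.
Total proper time: 6.381 + 1.057 + τ_3 = 11.20, so τ_3 = 11.20 − 7.437 = 3.763 ms.
γ_3 = 18.90/3.763 = 5.023; β = √(1 − 1/γ²) = √0.9604.

β = 0.980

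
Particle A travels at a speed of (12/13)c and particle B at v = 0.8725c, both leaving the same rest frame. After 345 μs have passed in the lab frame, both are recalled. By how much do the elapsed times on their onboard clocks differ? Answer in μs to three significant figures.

|τ_A − τ_B| = 35.9 μs

A: γ = 1/√(1 − (12/13)²) = 13/5 = 2.600; τ_A = 345/2.600 = 132.7 μs.
B: γ = 1/√(1 − 0.8725²) = 1/√0.2387 = 2.047; τ_B = 345/2.047 = 168.6 μs.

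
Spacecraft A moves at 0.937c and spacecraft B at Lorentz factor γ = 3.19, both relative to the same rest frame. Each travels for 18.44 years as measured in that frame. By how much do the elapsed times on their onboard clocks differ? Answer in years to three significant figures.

|τ_A − τ_B| = 0.661 years

A: γ = 1/√(1 − 0.937²) = 1/√0.1220 = 2.863; τ_A = 18.44/2.863 = 6.442 years.
B: γ = 3.19; τ_B = 18.44/3.190 = 5.781 years.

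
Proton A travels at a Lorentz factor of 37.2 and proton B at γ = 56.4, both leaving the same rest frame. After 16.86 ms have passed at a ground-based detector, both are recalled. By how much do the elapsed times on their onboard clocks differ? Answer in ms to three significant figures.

A: γ = 37.2; τ_A = 16.86/37.20 = 0.4532 ms.
B: γ = 56.4; τ_B = 16.86/56.40 = 0.2989 ms.

|τ_A − τ_B| = 0.154 ms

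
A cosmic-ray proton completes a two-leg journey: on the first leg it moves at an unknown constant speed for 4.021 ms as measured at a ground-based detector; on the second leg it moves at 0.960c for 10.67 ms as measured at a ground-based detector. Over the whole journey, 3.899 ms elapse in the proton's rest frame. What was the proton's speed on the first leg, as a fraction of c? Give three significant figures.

Leg 1: speed unknown; τ_1 = 4.021/γ_1.
Leg 2: γ = 1/√(1 − 0.960²) = 25/7 ≈ 3.571; τ_2 = 10.67/3.571 = 2.988 ms.
Total proper time: τ_1 + 2.988 = 3.899, so τ_1 = 3.899 − 2.988 = 0.9114 ms.
γ_1 = 4.021/0.9114 = 4.412; β = √(1 − 1/γ²) = √0.9486.

β = 0.974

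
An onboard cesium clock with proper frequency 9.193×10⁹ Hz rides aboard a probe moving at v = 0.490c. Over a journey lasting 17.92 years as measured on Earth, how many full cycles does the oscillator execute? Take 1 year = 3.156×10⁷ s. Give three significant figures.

γ = 1/√(1 − 0.490²) = 1/√0.7599 = 1.147
The oscillator's own cycle count is N = f × τ where τ is the proper time aboard the probe. τ = Δt/γ = 17.92/1.147 = 15.62 years = 4.930×10⁸ s.
N = 9.193×10⁹ × 4.930×10⁸ = 4.532×10¹⁸.

N = 4.53×10¹⁸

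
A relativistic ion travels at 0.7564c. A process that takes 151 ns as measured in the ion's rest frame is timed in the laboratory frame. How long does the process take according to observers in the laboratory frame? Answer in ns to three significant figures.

γ = 1/√(1 − 0.7564²) = 1/√0.4279 = 1.529
The interval measured in the ion's rest frame is the proper time (both events occur at the same place in that frame); the lab-frame interval is Δt = γτ = 1.529 × 151 ns.

Δt = 231 ns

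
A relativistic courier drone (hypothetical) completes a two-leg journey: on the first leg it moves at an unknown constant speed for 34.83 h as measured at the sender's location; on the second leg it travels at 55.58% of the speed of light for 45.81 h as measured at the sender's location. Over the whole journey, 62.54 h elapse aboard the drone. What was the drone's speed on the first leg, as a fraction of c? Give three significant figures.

β = 0.712

Leg 1: speed unknown; τ_1 = 34.83/γ_1.
Leg 2: β = 0.5558; γ = 1/√(1 − 0.5558²) = 1/√0.6911 = 1.203; τ_2 = 45.81/1.203 = 38.08 h.
Total proper time: τ_1 + 38.08 = 62.54, so τ_1 = 62.54 − 38.08 = 24.46 h.
γ_1 = 34.83/24.46 = 1.424; β = √(1 − 1/γ²) = √0.5069.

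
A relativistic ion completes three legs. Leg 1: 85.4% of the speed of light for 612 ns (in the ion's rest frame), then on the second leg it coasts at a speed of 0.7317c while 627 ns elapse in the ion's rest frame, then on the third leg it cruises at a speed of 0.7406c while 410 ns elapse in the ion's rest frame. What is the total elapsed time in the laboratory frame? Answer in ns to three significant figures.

Leg 1: β = 0.854; γ = 1/√(1 − 0.854²) = 1/√0.2707 = 1.922; Δt_1 = 1.922 × 612 = 1176 ns.
Leg 2: γ = 1/√(1 − 0.7317²) = 1/√0.4646 = 1.467; Δt_2 = 1.467 × 627 = 919.9 ns.
Leg 3: γ = 1/√(1 − 0.7406²) = 1/√0.4515 = 1.488; Δt_3 = 1.488 × 410 = 610.2 ns.
Total: 1176 + 919.9 + 610.2 ns.

Δt = 2710 ns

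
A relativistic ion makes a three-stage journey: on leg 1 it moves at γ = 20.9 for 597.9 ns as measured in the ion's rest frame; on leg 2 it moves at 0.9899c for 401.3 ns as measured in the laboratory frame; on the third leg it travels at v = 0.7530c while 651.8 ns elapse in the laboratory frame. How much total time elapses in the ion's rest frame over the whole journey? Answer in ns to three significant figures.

Leg 1: 597.9 ns is already measured in the ion's rest frame.
Leg 2: γ = 1/√(1 − 0.9899²) = 1/√0.02010 = 7.054; τ_2 = 401.3/7.054 = 56.89 ns.
Leg 3: γ = 1/√(1 − 0.7530²) = 1/√0.4330 = 1.520; τ_3 = 651.8/1.520 = 428.9 ns.
Total: 597.9 + 56.89 + 428.9 ns.

τ = 1080 ns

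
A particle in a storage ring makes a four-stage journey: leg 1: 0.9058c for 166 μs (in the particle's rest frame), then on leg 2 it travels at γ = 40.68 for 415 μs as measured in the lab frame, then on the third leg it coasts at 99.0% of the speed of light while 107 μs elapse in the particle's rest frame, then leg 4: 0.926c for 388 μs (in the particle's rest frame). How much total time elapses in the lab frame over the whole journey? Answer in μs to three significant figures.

Δt = 2590 μs

Leg 1: γ = 1/√(1 − 0.9058²) = 1/√0.1795 = 2.360; Δt_1 = 2.360 × 166 = 391.8 μs.
Leg 2: 415 μs is already measured in the lab frame.
Leg 3: β = 0.990; γ = 1/√(1 − 0.990²) = 1/√0.01990 = 7.089; Δt_3 = 7.089 × 107 = 758.5 μs.
Leg 4: γ = 1/√(1 − 0.926²) = 1/√0.1425 = 2.649; Δt_4 = 2.649 × 388 = 1028 μs.
Total: 391.8 + 415.0 + 758.5 + 1028 μs.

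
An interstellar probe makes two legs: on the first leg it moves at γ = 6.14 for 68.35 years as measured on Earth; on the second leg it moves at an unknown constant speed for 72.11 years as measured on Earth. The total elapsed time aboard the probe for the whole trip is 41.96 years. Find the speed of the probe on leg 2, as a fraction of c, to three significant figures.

Leg 1: γ = 6.14; τ_1 = 68.35/6.140 = 11.13 years.
Leg 2: speed unknown; τ_2 = 72.11/γ_2.
Total proper time: 11.13 + τ_2 = 41.96, so τ_2 = 41.96 − 11.13 = 30.83 years.
γ_2 = 72.11/30.83 = 2.339; β = √(1 − 1/γ²) = √0.8172.

β = 0.904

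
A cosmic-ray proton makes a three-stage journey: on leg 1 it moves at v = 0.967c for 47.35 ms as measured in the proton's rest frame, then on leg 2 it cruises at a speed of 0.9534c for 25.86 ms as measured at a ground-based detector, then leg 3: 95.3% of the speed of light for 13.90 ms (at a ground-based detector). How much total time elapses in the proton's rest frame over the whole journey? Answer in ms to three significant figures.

τ = 59.4 ms

Leg 1: 47.35 ms is already measured in the proton's rest frame.
Leg 2: γ = 1/√(1 − 0.9534²) = 1/√0.09103 = 3.314; τ_2 = 25.86/3.314 = 7.802 ms.
Leg 3: β = 0.953; γ = 1/√(1 − 0.953²) = 1/√0.09179 = 3.301; τ_3 = 13.90/3.301 = 4.211 ms.
Total: 47.35 + 7.802 + 4.211 ms.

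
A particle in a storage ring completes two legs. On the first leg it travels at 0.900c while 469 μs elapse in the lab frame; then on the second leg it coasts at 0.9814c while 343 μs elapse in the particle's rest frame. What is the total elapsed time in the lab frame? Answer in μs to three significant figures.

Leg 1: 469 μs is already measured in the lab frame.
Leg 2: γ = 1/√(1 − 0.9814²) = 1/√0.03685 = 5.209; Δt_2 = 5.209 × 343 = 1787 μs.
Total: 469.0 + 1787 μs.

Δt = 2260 μs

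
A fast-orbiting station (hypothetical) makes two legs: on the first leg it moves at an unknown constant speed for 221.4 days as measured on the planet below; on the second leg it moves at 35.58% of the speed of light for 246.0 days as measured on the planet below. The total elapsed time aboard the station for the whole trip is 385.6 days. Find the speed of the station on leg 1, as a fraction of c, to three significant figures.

Leg 1: speed unknown; τ_1 = 221.4/γ_1.
Leg 2: β = 0.3558; γ = 1/√(1 − 0.3558²) = 1/√0.8734 = 1.070; τ_2 = 246.0/1.070 = 229.9 days.
Total proper time: τ_1 + 229.9 = 385.6, so τ_1 = 385.6 − 229.9 = 155.7 days.
γ_1 = 221.4/155.7 = 1.422; β = √(1 − 1/γ²) = √0.5055.

β = 0.711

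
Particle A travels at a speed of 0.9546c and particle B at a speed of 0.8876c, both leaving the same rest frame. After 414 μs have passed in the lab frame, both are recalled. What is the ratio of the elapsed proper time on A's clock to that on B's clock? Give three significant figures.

τ_A/τ_B = 0.647

A: γ = 1/√(1 − 0.9546²) = 1/√0.08874 = 3.357. B: γ = 1/√(1 − 0.8876²) = 1/√0.2122 = 2.171.
τ_A/τ_B = γ_B/γ_A = 2.171/3.357 = 0.6467, so τ_A/τ_B = 0.6467.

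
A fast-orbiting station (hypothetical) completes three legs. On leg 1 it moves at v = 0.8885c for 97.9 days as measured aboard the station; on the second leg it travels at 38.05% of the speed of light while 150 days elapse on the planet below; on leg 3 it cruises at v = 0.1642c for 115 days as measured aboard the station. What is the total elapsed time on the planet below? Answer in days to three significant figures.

Leg 1: γ = 1/√(1 − 0.8885²) = 1/√0.2106 = 2.179; Δt_1 = 2.179 × 97.9 = 213.3 days.
Leg 2: 150 days is already measured on the planet below.
Leg 3: γ = 1/√(1 − 0.1642²) = 1/√0.9730 = 1.014; Δt_3 = 1.014 × 115 = 116.6 days.
Total: 213.3 + 150.0 + 116.6 days.

Δt = 480 days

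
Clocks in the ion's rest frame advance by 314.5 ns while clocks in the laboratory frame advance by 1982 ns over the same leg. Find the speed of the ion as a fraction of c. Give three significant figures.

The proper time is measured in the ion's rest frame (both events occur at the ion's location); Δt is measured in the laboratory frame. γ = Δt/τ = 1982/314.5 = 6.302.
β = √(1 − 1/γ²) = √(1 − 0.02518) = √0.9748

v = 0.987c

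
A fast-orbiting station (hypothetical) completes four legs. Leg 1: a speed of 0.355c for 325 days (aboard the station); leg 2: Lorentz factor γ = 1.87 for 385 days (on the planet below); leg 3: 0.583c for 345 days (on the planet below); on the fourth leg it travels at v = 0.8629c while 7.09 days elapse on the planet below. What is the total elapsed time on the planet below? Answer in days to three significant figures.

Leg 1: γ = 1/√(1 − 0.355²) = 1/√0.8740 = 1.070; Δt_1 = 1.070 × 325 = 347.6 days.
Leg 2: 385 days is already measured on the planet below.
Leg 3: 345 days is already measured on the planet below.
Leg 4: 7.09 days is already measured on the planet below.
Total: 347.6 + 385.0 + 345.0 + 7.090 days.

Δt = 1080 days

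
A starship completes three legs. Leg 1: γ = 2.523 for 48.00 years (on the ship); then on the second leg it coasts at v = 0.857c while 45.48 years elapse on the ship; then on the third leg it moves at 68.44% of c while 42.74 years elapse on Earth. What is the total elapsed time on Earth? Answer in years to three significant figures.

Leg 1: γ = 2.523; Δt_1 = 2.523 × 48.00 = 121.1 years.
Leg 2: γ = 1/√(1 − 0.857²) = 1/√0.2656 = 1.941; Δt_2 = 1.941 × 45.48 = 88.26 years.
Leg 3: 42.74 years is already measured on Earth.
Total: 121.1 + 88.26 + 42.74 years.

Δt = 252 years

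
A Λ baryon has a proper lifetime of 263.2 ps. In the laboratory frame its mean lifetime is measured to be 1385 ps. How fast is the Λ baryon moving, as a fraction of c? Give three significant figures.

γ = Δt/τ₀ = 1385/263.2 = 5.262
β = √(1 − 1/γ²) = √(1 − 0.03611) = √0.9639

β = 0.982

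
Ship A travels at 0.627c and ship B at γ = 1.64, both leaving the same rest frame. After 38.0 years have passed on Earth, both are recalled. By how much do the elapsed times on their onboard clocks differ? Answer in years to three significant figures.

|τ_A − τ_B| = 6.43 years

A: γ = 1/√(1 − 0.627²) = 1/√0.6069 = 1.284; τ_A = 38.0/1.284 = 29.60 years.
B: γ = 1.64; τ_B = 38.0/1.640 = 23.17 years.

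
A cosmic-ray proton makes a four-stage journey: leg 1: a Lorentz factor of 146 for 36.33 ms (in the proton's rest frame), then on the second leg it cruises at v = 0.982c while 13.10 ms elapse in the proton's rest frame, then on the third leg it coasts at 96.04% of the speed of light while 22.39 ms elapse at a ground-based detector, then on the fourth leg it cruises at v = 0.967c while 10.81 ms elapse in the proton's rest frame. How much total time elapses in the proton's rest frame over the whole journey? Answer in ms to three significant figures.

Leg 1: 36.33 ms is already measured in the proton's rest frame.
Leg 2: 13.10 ms is already measured in the proton's rest frame.
Leg 3: β = 0.9604; γ = 1/√(1 − 0.9604²) = 1/√0.07763 = 3.589; τ_3 = 22.39/3.589 = 6.238 ms.
Leg 4: 10.81 ms is already measured in the proton's rest frame.
Total: 36.33 + 13.10 + 6.238 + 10.81 ms.

τ = 66.5 ms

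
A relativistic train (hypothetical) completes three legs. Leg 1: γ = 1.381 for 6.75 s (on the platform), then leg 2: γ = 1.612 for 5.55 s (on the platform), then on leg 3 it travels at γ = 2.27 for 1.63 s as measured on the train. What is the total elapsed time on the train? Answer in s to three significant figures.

τ = 9.96 s

Leg 1: γ = 1.381; τ_1 = 6.75/1.381 = 4.888 s.
Leg 2: γ = 1.612; τ_2 = 5.55/1.612 = 3.443 s.
Leg 3: 1.63 s is already measured on the train.
Total: 4.888 + 3.443 + 1.630 s.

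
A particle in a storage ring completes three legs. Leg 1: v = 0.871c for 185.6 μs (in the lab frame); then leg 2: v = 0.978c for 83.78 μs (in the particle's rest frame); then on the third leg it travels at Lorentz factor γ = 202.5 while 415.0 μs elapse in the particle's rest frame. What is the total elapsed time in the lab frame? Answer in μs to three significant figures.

Leg 1: 185.6 μs is already measured in the lab frame.
Leg 2: γ = 1/√(1 − 0.978²) = 1/√0.04352 = 4.794; Δt_2 = 4.794 × 83.78 = 401.6 μs.
Leg 3: γ = 202.5; Δt_3 = 202.5 × 415.0 = 8.404×10⁴ μs.
Total: 185.6 + 401.6 + 8.404×10⁴ μs.

Δt = 8.46×10⁴ μs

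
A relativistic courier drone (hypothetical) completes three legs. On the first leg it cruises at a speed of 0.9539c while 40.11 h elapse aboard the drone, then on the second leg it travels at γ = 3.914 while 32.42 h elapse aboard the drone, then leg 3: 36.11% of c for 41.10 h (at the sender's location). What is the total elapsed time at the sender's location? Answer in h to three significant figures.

Δt = 302 h

Leg 1: γ = 1/√(1 − 0.9539²) = 1/√0.09007 = 3.332; Δt_1 = 3.332 × 40.11 = 133.6 h.
Leg 2: γ = 3.914; Δt_2 = 3.914 × 32.42 = 126.9 h.
Leg 3: 41.10 h is already measured at the sender's location.
Total: 133.6 + 126.9 + 41.10 h.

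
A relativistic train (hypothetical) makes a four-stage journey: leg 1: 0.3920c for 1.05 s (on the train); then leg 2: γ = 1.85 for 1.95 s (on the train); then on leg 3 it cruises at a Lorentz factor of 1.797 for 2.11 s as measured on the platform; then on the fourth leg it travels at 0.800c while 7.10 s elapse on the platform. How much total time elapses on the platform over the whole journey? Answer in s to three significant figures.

Leg 1: γ = 1/√(1 − 0.3920²) = 1/√0.8463 = 1.087; Δt_1 = 1.087 × 1.05 = 1.141 s.
Leg 2: γ = 1.85; Δt_2 = 1.850 × 1.95 = 3.607 s.
Leg 3: 2.11 s is already measured on the platform.
Leg 4: 7.10 s is already measured on the platform.
Total: 1.141 + 3.607 + 2.110 + 7.100 s.

Δt = 14.0 s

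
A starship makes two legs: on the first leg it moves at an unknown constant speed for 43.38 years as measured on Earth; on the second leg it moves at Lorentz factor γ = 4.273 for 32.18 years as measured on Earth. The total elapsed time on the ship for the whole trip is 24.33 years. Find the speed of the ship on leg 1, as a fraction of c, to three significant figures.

Leg 1: speed unknown; τ_1 = 43.38/γ_1.
Leg 2: γ = 4.273; τ_2 = 32.18/4.273 = 7.531 years.
Total proper time: τ_1 + 7.531 = 24.33, so τ_1 = 24.33 − 7.531 = 16.80 years.
γ_1 = 43.38/16.80 = 2.582; β = √(1 − 1/γ²) = √0.8500.

β = 0.922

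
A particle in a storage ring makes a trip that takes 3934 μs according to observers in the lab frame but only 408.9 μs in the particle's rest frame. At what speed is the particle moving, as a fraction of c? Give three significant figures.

The proper time is measured in the particle's rest frame (both events occur at the particle's location); Δt is measured in the lab frame. γ = Δt/τ = 3934/408.9 = 9.621.
β = √(1 − 1/γ²) = √(1 − 0.01080) = √0.9892

β = 0.995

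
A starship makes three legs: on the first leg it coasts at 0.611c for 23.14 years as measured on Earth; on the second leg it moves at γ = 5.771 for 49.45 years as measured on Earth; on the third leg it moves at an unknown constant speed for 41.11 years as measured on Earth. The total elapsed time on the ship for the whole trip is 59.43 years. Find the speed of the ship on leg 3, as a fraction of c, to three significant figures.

Leg 1: γ = 1/√(1 − 0.611²) = 1/√0.6267 = 1.263; τ_1 = 23.14/1.263 = 18.32 years.
Leg 2: γ = 5.771; τ_2 = 49.45/5.771 = 8.569 years.
Leg 3: speed unknown; τ_3 = 41.11/γ_3.
Total proper time: 18.32 + 8.569 + τ_3 = 59.43, so τ_3 = 59.43 − 26.89 = 32.54 years.
γ_3 = 41.11/32.54 = 1.263; β = √(1 − 1/γ²) = √0.3734.

β = 0.611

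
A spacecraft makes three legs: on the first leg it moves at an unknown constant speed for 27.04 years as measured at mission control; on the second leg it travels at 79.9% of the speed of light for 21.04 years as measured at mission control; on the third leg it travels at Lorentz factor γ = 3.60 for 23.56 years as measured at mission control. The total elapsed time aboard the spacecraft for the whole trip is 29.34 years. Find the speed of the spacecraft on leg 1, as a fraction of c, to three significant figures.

Leg 1: speed unknown; τ_1 = 27.04/γ_1.
Leg 2: β = 0.799; γ = 1/√(1 − 0.799²) = 1/√0.3616 = 1.663; τ_2 = 21.04/1.663 = 12.65 years.
Leg 3: γ = 3.60; τ_3 = 23.56/3.600 = 6.544 years.
Total proper time: τ_1 + 12.65 + 6.544 = 29.34, so τ_1 = 29.34 − 19.20 = 10.14 years.
γ_1 = 27.04/10.14 = 2.666; β = √(1 − 1/γ²) = √0.8593.

β = 0.927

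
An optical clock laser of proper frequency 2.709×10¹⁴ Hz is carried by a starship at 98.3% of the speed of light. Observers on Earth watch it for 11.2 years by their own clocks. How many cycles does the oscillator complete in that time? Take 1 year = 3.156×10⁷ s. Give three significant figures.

β = 0.983; γ = 1/√(1 − 0.983²) = 1/√0.03371 = 5.446
During 11.2 years of lab time, the oscillator's proper time advances by τ = Δt/γ = 11.2/5.446 = 2.056 years = 6.490×10⁷ s.
N = f × τ = 2.709×10¹⁴ × 6.490×10⁷ = 1.758×10²².

N = 1.76×10²²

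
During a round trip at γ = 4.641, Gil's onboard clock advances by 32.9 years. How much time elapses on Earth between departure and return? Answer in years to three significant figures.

Δt = 153 years

γ = 4.641
Earth-frame duration is the dilated interval: Δt = γτ = 4.641 × 32.9 years.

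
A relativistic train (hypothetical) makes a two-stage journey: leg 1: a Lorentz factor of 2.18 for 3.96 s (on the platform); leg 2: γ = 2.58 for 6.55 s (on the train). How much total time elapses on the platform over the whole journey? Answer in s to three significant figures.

Leg 1: 3.96 s is already measured on the platform.
Leg 2: γ = 2.58; Δt_2 = 2.580 × 6.55 = 16.90 s.
Total: 3.960 + 16.90 s.

Δt = 20.9 s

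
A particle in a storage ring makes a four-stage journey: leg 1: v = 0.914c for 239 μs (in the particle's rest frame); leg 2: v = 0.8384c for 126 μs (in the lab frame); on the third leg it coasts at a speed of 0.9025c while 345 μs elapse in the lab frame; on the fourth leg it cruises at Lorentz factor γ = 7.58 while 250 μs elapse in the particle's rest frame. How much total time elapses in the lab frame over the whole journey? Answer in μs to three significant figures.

Δt = 2960 μs

Leg 1: γ = 1/√(1 − 0.914²) = 1/√0.1646 = 2.465; Δt_1 = 2.465 × 239 = 589.1 μs.
Leg 2: 126 μs is already measured in the lab frame.
Leg 3: 345 μs is already measured in the lab frame.
Leg 4: γ = 7.58; Δt_4 = 7.580 × 250 = 1895 μs.
Total: 589.1 + 126.0 + 345.0 + 1895 μs.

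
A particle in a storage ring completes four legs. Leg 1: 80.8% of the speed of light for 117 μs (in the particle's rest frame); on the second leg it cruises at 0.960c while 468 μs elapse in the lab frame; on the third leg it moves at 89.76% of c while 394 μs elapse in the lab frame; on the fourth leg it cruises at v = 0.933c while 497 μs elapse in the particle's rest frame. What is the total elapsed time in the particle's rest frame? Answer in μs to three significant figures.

Leg 1: 117 μs is already measured in the particle's rest frame.
Leg 2: γ = 1/√(1 − 0.960²) = 25/7 ≈ 3.571; τ_2 = 468/3.571 = 131.0 μs.
Leg 3: β = 0.8976; γ = 1/√(1 − 0.8976²) = 1/√0.1943 = 2.269; τ_3 = 394/2.269 = 173.7 μs.
Leg 4: 497 μs is already measured in the particle's rest frame.
Total: 117.0 + 131.0 + 173.7 + 497.0 μs.

τ = 919 μs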